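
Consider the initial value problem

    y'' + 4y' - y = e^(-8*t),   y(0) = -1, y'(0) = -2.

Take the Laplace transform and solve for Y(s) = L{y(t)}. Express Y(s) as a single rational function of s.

Laplace-transform each side.
The derivative rules (L{y''} = s^2 Y - s·y(0) - y'(0) and L{y'} = sY - y(0), with y(0) = -1, y'(0) = -2) turn the left side into (s^2 + 4*s - 1)Y - (-s - 6).
The right side is L{e^(-8*t)} = 1/(s + 8).
So (s^2 + 4*s - 1)Y = 1/(s + 8) + (-s - 6).
Solve for Y(s) and write it as one ratio of polynomials.

Y(s) = (-s^2 - 14*s - 47)/(s^3 + 12*s^2 + 31*s - 8)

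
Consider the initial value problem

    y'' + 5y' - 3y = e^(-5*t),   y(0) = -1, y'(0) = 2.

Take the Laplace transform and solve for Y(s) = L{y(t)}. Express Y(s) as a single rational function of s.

Y(s) = (-s^2 - 8*s - 14)/(s^3 + 10*s^2 + 22*s - 15)

Laplace-transform each side.
Using L{y''} = s^2 Y - s·y(0) - y'(0) and L{y'} = sY - y(0), with y(0) = -1, y'(0) = 2, the left side becomes (s^2 + 5*s - 3)Y - (-s - 3).
The right side is L{e^(-5*t)} = 1/(s + 5).
So (s^2 + 5*s - 3)Y = 1/(s + 5) + (-s - 3).
Solve for Y(s) and write it as one ratio of polynomials.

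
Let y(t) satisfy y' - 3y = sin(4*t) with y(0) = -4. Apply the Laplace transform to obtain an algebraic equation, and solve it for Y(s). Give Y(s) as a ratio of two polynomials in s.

Apply the Laplace transform to the equation.
Using L{y'} = sY - y(0) = sY - (-4), the left side becomes (s - 3)Y - (-4).
The right side is L{sin(4*t)} = 4/(s^2 + 16).
So (s - 3)Y = 4/(s^2 + 16) + (-4).
Divide through and combine into a single rational function.

Y(s) = (-4*s^2 - 60)/(s^3 - 3*s^2 + 16*s - 48)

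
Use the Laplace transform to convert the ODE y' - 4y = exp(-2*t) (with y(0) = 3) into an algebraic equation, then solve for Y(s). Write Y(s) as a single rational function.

Transform both sides with L{·}.
The derivative rules (L{y'} = sY - y(0) = sY - 3) turn the left side into (s - 4)Y - (3).
The right side is L{exp(-2*t)} = 1/(s + 2).
So (s - 4)Y = 1/(s + 2) + (3).
Isolate Y and clear denominators.

Y(s) = (3*s + 7)/(s^2 - 2*s - 8)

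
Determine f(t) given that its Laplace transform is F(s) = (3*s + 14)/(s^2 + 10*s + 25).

Factor the denominator: s^2 + 10*s + 25 = (s + 5)^2.
Partial fraction decomposition gives [3/(s + 5)] + [-1/(s + 5)^2].
Invert each term: 3/(s + 5) ↔ 3e^(-5t); -1/(s + 5)^2 ↔ -t·e^(-5t).

f(t) = -t*exp(-5*t) + 3*exp(-5*t)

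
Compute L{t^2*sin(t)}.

2*(3*s^2 - 1)/(s^2 + 1)^3

L{sin(t)} = 1/(s^2 + 1).
Then apply L{t^2·g(t)} = (-1)^2 d^2/ds^2[G(s)] with G(s) = 1/(s^2 + 1):
differentiating 2 times and applying the sign gives 2*(3*s^2 - 1)/(s^2 + 1)^3.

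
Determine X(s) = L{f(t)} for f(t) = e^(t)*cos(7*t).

L{cos(7t)} = s/(s^2 + 49).
By the first shifting theorem, multiplying by e^(t) replaces s with s - 1.

X(s) = (s - 1)/((s - 1)^2 + 49)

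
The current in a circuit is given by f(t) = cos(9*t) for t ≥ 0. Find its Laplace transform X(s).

X(s) = s/(s^2 + 81)

L{cos(9t)} = s/(s^2 + 81).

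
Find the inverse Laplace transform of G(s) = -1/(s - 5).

-exp(5*t)

Since L{e^(5t)} = 1/(s - 5), the inverse is e^(5*t), scaled by -1.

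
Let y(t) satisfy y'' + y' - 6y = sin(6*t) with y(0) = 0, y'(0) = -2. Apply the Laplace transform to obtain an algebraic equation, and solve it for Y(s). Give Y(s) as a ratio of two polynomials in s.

Y(s) = (-2*s^2 - 66)/(s^4 + s^3 + 30*s^2 + 36*s - 216)

Laplace-transform each side.
With L{y''} = s^2 Y - s·y(0) - y'(0) and L{y'} = sY - y(0), with y(0) = 0, y'(0) = -2: the LHS transforms to (s^2 + s - 6)Y - (-2).
The right side is L{sin(6*t)} = 6/(s^2 + 36).
So (s^2 + s - 6)Y = 6/(s^2 + 36) + (-2).
Solve for Y(s) and write it as one ratio of polynomials.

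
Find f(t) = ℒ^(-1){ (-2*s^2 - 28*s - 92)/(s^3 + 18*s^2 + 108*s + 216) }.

f(t) = 2*t^2*exp(-6*t) - 4*t*exp(-6*t) - 2*exp(-6*t)

Factor the denominator: s^3 + 18*s^2 + 108*s + 216 = (s + 6)^3.
Partial fraction decomposition gives [-2/(s + 6)] + [-4/(s + 6)^2] + [4/(s + 6)^3].
Invert each term: -2/(s + 6) ↔ -2e^(-6t); -4/(s + 6)^2 ↔ -4t·e^(-6t); 4/(s + 6)^3 ↔ (2)t^2·e^(-6t).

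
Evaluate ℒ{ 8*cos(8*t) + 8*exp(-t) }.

Apply the Laplace transform termwise.
(8)·[L{e^(-t)} = 1/(s + 1)]; (8)·[L{cos(8t)} = s/(s^2 + 64)].

8*s/(s^2 + 64) + 8/(s + 1)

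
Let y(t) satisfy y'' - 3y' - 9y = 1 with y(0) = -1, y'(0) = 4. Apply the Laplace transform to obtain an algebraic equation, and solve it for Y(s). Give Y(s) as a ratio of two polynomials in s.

Y(s) = (-s^2 + 7*s + 1)/(s^3 - 3*s^2 - 9*s)

Take the Laplace transform of both sides.
The derivative rules (L{y''} = s^2 Y - s·y(0) - y'(0) and L{y'} = sY - y(0), with y(0) = -1, y'(0) = 4) turn the left side into (s^2 - 3*s - 9)Y - (-s + 7).
The right side is L{1} = 1/s.
So (s^2 - 3*s - 9)Y = 1/s + (-s + 7).
Solve for Y(s) and write it as one ratio of polynomials.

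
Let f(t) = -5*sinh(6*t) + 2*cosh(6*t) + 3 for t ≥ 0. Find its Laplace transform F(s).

F(s) = 2*s/(s^2 - 36) - 30/(s^2 - 36) + 3/s

By linearity of the Laplace transform, transform each term separately.
L{3} = 3/s; (-5)·[L{sinh(6t)} = 6/(s^2 - 36)]; (2)·[L{cosh(6t)} = s/(s^2 - 36)].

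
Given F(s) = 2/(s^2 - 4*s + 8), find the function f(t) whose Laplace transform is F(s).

Rewrite the denominator: s^2 - 4*s + 8 = (s - 2)^2 + 4.
The form in (s - 2) signals a first-shifting-theorem factor e^(2t).
Since L{sin(2t)} = 2/(s^2 + 4), the inverse is exp(2*t)*sin(2*t).

f(t) = exp(2*t)*sin(2*t)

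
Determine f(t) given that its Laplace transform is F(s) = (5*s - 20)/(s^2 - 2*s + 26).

f(t) = -3*exp(t)*sin(5*t) + 5*exp(t)*cos(5*t)

Complete the square in the denominator: s^2 - 2*s + 26 = (s - 1)^2 + 5^2.
Split the numerator to match: 5*s - 20 = 5·(s - 1) - 3·5.
Invert each term: 5·(s - 1)/((s - 1)^2 + 25) ↔ 5e^(t)cos(5t); -3·5/((s - 1)^2 + 25) ↔ -3e^(t)sin(5t).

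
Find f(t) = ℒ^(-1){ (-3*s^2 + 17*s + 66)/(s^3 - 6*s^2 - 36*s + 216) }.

Factor the denominator: s^3 - 6*s^2 - 36*s + 216 = (s - 6)^2*(s + 6).
Partial fraction decomposition gives [-2/(s - 6)] + [5/(s - 6)^2] + [-1/(s + 6)].
Invert each term: -2/(s - 6) ↔ -2e^(6t); 5/(s - 6)^2 ↔ 5t·e^(6t); -1/(s + 6) ↔ -e^(-6t).

f(t) = 5*t*exp(6*t) - 2*exp(6*t) - exp(-6*t)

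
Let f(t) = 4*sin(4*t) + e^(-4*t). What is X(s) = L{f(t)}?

X(s) = 16/(s^2 + 16) + 1/(s + 4)

Apply the Laplace transform termwise.
L{e^(-4t)} = 1/(s + 4); (4)·[L{sin(4t)} = 4/(s^2 + 16)].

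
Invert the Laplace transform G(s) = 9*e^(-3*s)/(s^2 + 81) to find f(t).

f(t) = Heaviside(t - 3)*(sin(9*t - 27))

The factor e^(-3s) signals a time shift by c = 3 (second shifting theorem).
L{sin(9t)} = 9/(s^2 + 81), so L^-1{9/(s^2 + 81)} = sin(9*t).
Hence the inverse is u(t - 3) times that function evaluated at t - 3.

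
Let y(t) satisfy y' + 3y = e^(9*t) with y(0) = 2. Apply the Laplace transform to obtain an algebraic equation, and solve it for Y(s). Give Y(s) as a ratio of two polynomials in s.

Apply the Laplace transform to the equation.
With L{y'} = sY - y(0) = sY - 2: the LHS transforms to (s + 3)Y - (2).
The right side is L{e^(9*t)} = 1/(s - 9).
So (s + 3)Y = 1/(s - 9) + (2).
Divide through and combine into a single rational function.

Y(s) = (2*s - 17)/(s^2 - 6*s - 27)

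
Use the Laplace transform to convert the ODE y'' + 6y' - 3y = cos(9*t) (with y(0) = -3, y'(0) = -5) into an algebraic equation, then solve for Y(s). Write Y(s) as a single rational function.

Laplace-transform each side.
The derivative rules (L{y''} = s^2 Y - s·y(0) - y'(0) and L{y'} = sY - y(0), with y(0) = -3, y'(0) = -5) turn the left side into (s^2 + 6*s - 3)Y - (-3*s - 23).
The right side is L{cos(9*t)} = s/(s^2 + 81).
So (s^2 + 6*s - 3)Y = s/(s^2 + 81) + (-3*s - 23).
Divide through and combine into a single rational function.

Y(s) = (-3*s^3 - 23*s^2 - 242*s - 1863)/(s^4 + 6*s^3 + 78*s^2 + 486*s - 243)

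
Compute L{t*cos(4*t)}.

(s - 4)*(s + 4)/(s^2 + 16)^2

L{cos(4t)} = s/(s^2 + 16).
Then apply L{t·g(t)} = -d/ds[G(s)] with G(s) = s/(s^2 + 16):
differentiating 1 time and applying the sign gives (s - 4)*(s + 4)/(s^2 + 16)^2.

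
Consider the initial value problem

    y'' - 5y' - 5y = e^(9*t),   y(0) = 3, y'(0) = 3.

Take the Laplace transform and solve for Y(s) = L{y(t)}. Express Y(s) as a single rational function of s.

Apply the Laplace transform to the equation.
With L{y''} = s^2 Y - s·y(0) - y'(0) and L{y'} = sY - y(0), with y(0) = 3, y'(0) = 3: the LHS transforms to (s^2 - 5*s - 5)Y - (3*s - 12).
The right side is L{e^(9*t)} = 1/(s - 9).
So (s^2 - 5*s - 5)Y = 1/(s - 9) + (3*s - 12).
Isolate Y and clear denominators.

Y(s) = (3*s^2 - 39*s + 109)/(s^3 - 14*s^2 + 40*s + 45)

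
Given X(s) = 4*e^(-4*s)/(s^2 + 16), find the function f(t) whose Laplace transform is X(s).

The factor e^(-4s) signals a time shift by c = 4 (second shifting theorem).
L{sin(4t)} = 4/(s^2 + 16), so L^-1{4/(s^2 + 16)} = sin(4*t).
Hence the inverse is u(t - 4) times that function evaluated at t - 4.

f(t) = Heaviside(t - 4)*(sin(4*t - 16))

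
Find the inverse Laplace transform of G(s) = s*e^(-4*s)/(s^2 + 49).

The factor e^(-4s) signals a time shift by c = 4 (second shifting theorem).
L{cos(7t)} = s/(s^2 + 49), so L^-1{s/(s^2 + 49)} = cos(7*t).
Hence the inverse is u(t - 4) times that function evaluated at t - 4.

Heaviside(t - 4)*(cos(7*t - 28))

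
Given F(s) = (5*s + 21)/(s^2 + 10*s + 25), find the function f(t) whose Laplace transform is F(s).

Factor the denominator: s^2 + 10*s + 25 = (s + 5)^2.
Partial fraction decomposition gives [5/(s + 5)] + [-4/(s + 5)^2].
Invert each term: 5/(s + 5) ↔ 5e^(-5t); -4/(s + 5)^2 ↔ -4t·e^(-5t).

f(t) = -4*t*exp(-5*t) + 5*exp(-5*t)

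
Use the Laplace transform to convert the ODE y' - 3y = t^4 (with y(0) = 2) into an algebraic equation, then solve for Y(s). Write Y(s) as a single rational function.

Apply the Laplace transform to the equation.
The derivative rules (L{y'} = sY - y(0) = sY - 2) turn the left side into (s - 3)Y - (2).
The right side is L{t^4} = 24/s^5.
So (s - 3)Y = 24/s^5 + (2).
Solve for Y(s) and write it as one ratio of polynomials.

Y(s) = (2*s^5 + 24)/(s^6 - 3*s^5)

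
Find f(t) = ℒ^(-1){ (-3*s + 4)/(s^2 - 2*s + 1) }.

Factor the denominator: s^2 - 2*s + 1 = (s - 1)^2.
Partial fraction decomposition gives [-3/(s - 1)] + [(s - 1)^(-2)].
Invert each term: -3/(s - 1) ↔ -3e^(t); 1/(s - 1)^2 ↔ t·e^(t).

f(t) = t*exp(t) - 3*exp(t)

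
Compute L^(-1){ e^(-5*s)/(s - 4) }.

The factor e^(-5s) signals a time shift by c = 5 (second shifting theorem).
L{e^(4t)} = 1/(s - 4), so L^-1{1/(s - 4)} = e^(4*t).
Hence the inverse is u(t - 5) times that function evaluated at t - 5.

Heaviside(t - 5)*(exp(4*t - 20))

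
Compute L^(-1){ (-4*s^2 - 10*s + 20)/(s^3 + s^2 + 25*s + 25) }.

Factor the denominator: s^3 + s^2 + 25*s + 25 = (s + 1)*(s^2 + 25).
Partial fraction decomposition gives [1/(s + 1)] + [-5*s/(s^2 + 25)] + [-5/(s^2 + 25)].
Invert each term: 1/(s + 1) ↔ e^(-t); -5·s/(s^2 + 25) ↔ -5cos(5t); -1·5/(s^2 + 25) ↔ -sin(5t).

-sin(5*t) - 5*cos(5*t) + exp(-t)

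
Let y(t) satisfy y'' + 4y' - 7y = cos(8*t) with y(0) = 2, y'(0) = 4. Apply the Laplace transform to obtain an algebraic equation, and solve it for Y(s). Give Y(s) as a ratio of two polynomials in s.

Laplace-transform each side.
With L{y''} = s^2 Y - s·y(0) - y'(0) and L{y'} = sY - y(0), with y(0) = 2, y'(0) = 4: the LHS transforms to (s^2 + 4*s - 7)Y - (2*s + 12).
The right side is L{cos(8*t)} = s/(s^2 + 64).
So (s^2 + 4*s - 7)Y = s/(s^2 + 64) + (2*s + 12).
Isolate Y and clear denominators.

Y(s) = (2*s^3 + 12*s^2 + 129*s + 768)/(s^4 + 4*s^3 + 57*s^2 + 256*s - 448)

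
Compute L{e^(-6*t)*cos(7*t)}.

(s + 6)/((s + 6)^2 + 49)

L{cos(7t)} = s/(s^2 + 49).
By the first shifting theorem, multiplying by e^(-6t) replaces s with s + 6.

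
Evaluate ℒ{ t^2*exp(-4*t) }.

L{e^(-4t)} = 1/(s + 4).
Then apply L{t^2·g(t)} = (-1)^2 d^2/ds^2[G(s)] with G(s) = 1/(s + 4):
differentiating 2 times and applying the sign gives 2/(s + 4)^3.

2/(s + 4)^3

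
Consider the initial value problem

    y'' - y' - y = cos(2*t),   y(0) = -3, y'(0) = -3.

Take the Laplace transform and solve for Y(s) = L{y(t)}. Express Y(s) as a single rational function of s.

Y(s) = (-3*s^3 - 11*s)/(s^4 - s^3 + 3*s^2 - 4*s - 4)

Apply the Laplace transform to the equation.
The derivative rules (L{y''} = s^2 Y - s·y(0) - y'(0) and L{y'} = sY - y(0), with y(0) = -3, y'(0) = -3) turn the left side into (s^2 - s - 1)Y - (-3*s).
The right side is L{cos(2*t)} = s/(s^2 + 4).
So (s^2 - s - 1)Y = s/(s^2 + 4) + (-3*s).
Isolate Y and clear denominators.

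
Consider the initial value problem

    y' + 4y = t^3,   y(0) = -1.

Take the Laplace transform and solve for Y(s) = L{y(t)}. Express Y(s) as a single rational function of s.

Laplace-transform each side.
With L{y'} = sY - y(0) = sY - (-1): the LHS transforms to (s + 4)Y - (-1).
The right side is L{t^3} = 6/s^4.
So (s + 4)Y = 6/s^4 + (-1).
Isolate Y and clear denominators.

Y(s) = (-s^4 + 6)/(s^5 + 4*s^4)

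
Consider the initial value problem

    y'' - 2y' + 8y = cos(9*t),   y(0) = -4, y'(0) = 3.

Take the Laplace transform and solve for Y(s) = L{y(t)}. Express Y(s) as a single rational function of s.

Apply the Laplace transform to the equation.
Using L{y''} = s^2 Y - s·y(0) - y'(0) and L{y'} = sY - y(0), with y(0) = -4, y'(0) = 3, the left side becomes (s^2 - 2*s + 8)Y - (-4*s + 11).
The right side is L{cos(9*t)} = s/(s^2 + 81).
So (s^2 - 2*s + 8)Y = s/(s^2 + 81) + (-4*s + 11).
Isolate Y and clear denominators.

Y(s) = (-4*s^3 + 11*s^2 - 323*s + 891)/(s^4 - 2*s^3 + 89*s^2 - 162*s + 648)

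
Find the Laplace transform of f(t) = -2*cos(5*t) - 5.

-2*s/(s^2 + 25) - 5/s

The transform is linear, so treat each term independently.
(-2)·[L{cos(5t)} = s/(s^2 + 25)]; L{-5} = -5/s.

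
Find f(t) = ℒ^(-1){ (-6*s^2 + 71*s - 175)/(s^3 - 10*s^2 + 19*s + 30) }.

f(t) = 5*exp(6*t) - 5*exp(5*t) - 6*exp(-t)

Factor the denominator: s^3 - 10*s^2 + 19*s + 30 = (s - 6)*(s - 5)*(s + 1).
Partial fraction decomposition gives [5/(s - 6)] + [-6/(s + 1)] + [-5/(s - 5)].
Invert each term: 5/(s - 6) ↔ 5e^(6t); -6/(s + 1) ↔ -6e^(-t); -5/(s - 5) ↔ -5e^(5t).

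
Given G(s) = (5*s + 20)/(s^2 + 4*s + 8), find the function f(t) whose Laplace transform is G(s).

Complete the square in the denominator: s^2 + 4*s + 8 = (s + 2)^2 + 2^2.
Split the numerator to match: 5*s + 20 = 5·(s + 2) + 5·2.
Invert each term: 5·(s + 2)/((s + 2)^2 + 4) ↔ 5e^(-2t)cos(2t); 5·2/((s + 2)^2 + 4) ↔ 5e^(-2t)sin(2t).

f(t) = 5*exp(-2*t)*sin(2*t) + 5*exp(-2*t)*cos(2*t)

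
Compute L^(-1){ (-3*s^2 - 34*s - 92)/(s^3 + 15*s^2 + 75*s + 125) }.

3*t^2*exp(-5*t)/2 - 4*t*exp(-5*t) - 3*exp(-5*t)

Factor the denominator: s^3 + 15*s^2 + 75*s + 125 = (s + 5)^3.
Partial fraction decomposition gives [-3/(s + 5)] + [-4/(s + 5)^2] + [3/(s + 5)^3].
Invert each term: -3/(s + 5) ↔ -3e^(-5t); -4/(s + 5)^2 ↔ -4t·e^(-5t); 3/(s + 5)^3 ↔ (3/2)t^2·e^(-5t).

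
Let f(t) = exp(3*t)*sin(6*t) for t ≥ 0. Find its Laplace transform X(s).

X(s) = 6/((s - 3)^2 + 36)

L{sin(6t)} = 6/(s^2 + 36).
By the first shifting theorem, multiplying by e^(3t) replaces s with s - 3.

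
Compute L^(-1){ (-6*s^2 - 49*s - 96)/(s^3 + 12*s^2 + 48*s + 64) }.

Factor the denominator: s^3 + 12*s^2 + 48*s + 64 = (s + 4)^3.
Partial fraction decomposition gives [-6/(s + 4)] + [-1/(s + 4)^2] + [4/(s + 4)^3].
Invert each term: -6/(s + 4) ↔ -6e^(-4t); -1/(s + 4)^2 ↔ -t·e^(-4t); 4/(s + 4)^3 ↔ (2)t^2·e^(-4t).

2*t^2*exp(-4*t) - t*exp(-4*t) - 6*exp(-4*t)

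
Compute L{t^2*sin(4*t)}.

8*(3*s^2 - 16)/(s^2 + 16)^3

L{sin(4t)} = 4/(s^2 + 16).
Then apply L{t^2·g(t)} = (-1)^2 d^2/ds^2[G(s)] with G(s) = 4/(s^2 + 16):
differentiating 2 times and applying the sign gives 8*(3*s^2 - 16)/(s^2 + 16)^3.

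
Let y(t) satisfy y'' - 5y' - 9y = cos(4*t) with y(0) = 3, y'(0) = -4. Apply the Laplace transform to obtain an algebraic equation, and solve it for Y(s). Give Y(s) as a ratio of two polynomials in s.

Y(s) = (3*s^3 - 19*s^2 + 49*s - 304)/(s^4 - 5*s^3 + 7*s^2 - 80*s - 144)

Apply the Laplace transform to the equation.
Using L{y''} = s^2 Y - s·y(0) - y'(0) and L{y'} = sY - y(0), with y(0) = 3, y'(0) = -4, the left side becomes (s^2 - 5*s - 9)Y - (3*s - 19).
The right side is L{cos(4*t)} = s/(s^2 + 16).
So (s^2 - 5*s - 9)Y = s/(s^2 + 16) + (3*s - 19).
Solve for Y(s) and write it as one ratio of polynomials.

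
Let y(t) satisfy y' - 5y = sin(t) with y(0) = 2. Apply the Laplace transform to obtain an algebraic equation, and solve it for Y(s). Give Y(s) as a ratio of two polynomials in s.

Y(s) = (2*s^2 + 3)/(s^3 - 5*s^2 + s - 5)

Apply the Laplace transform to the equation.
The derivative rules (L{y'} = sY - y(0) = sY - 2) turn the left side into (s - 5)Y - (2).
The right side is L{sin(t)} = 1/(s^2 + 1).
So (s - 5)Y = 1/(s^2 + 1) + (2).
Isolate Y and clear denominators.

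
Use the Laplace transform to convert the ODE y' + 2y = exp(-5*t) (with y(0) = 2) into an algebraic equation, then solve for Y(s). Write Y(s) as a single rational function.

Laplace-transform each side.
With L{y'} = sY - y(0) = sY - 2: the LHS transforms to (s + 2)Y - (2).
The right side is L{exp(-5*t)} = 1/(s + 5).
So (s + 2)Y = 1/(s + 5) + (2).
Divide through and combine into a single rational function.

Y(s) = (2*s + 11)/(s^2 + 7*s + 10)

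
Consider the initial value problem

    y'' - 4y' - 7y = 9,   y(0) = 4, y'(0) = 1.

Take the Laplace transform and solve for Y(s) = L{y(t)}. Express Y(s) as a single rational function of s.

Y(s) = (4*s^2 - 15*s + 9)/(s^3 - 4*s^2 - 7*s)

Transform both sides with L{·}.
Using L{y''} = s^2 Y - s·y(0) - y'(0) and L{y'} = sY - y(0), with y(0) = 4, y'(0) = 1, the left side becomes (s^2 - 4*s - 7)Y - (4*s - 15).
The right side is L{9} = 9/s.
So (s^2 - 4*s - 7)Y = 9/s + (4*s - 15).
Divide through and combine into a single rational function.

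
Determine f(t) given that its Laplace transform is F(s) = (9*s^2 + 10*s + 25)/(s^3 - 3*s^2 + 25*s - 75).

Factor the denominator: s^3 - 3*s^2 + 25*s - 75 = (s - 3)*(s^2 + 25).
Partial fraction decomposition gives [4/(s - 3)] + [5*s/(s^2 + 25)] + [25/(s^2 + 25)].
Invert each term: 4/(s - 3) ↔ 4e^(3t); 5·s/(s^2 + 25) ↔ 5cos(5t); 5·5/(s^2 + 25) ↔ 5sin(5t).

f(t) = 4*exp(3*t) + 5*sin(5*t) + 5*cos(5*t)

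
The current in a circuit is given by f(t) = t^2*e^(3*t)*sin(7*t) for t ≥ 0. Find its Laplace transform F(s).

L{sin(7t)} = 7/(s^2 + 49).
Multiplying by e^(3t) shifts s → s - 3, so L{e^(3*t)*sin(7*t)} = 7/((s - 3)^2 + 49).
Then apply L{t^2·g(t)} = (-1)^2 d^2/ds^2[G(s)] with G(s) = 7/((s - 3)^2 + 49):
differentiating 2 times and applying the sign gives 14*(3*s^2 - 18*s - 22)/(s^2 - 6*s + 58)^3.

F(s) = 14*(3*s^2 - 18*s - 22)/(s^2 - 6*s + 58)^3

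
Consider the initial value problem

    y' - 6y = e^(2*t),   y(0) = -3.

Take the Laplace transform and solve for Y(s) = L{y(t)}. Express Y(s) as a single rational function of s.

Y(s) = (-3*s + 7)/(s^2 - 8*s + 12)

Take the Laplace transform of both sides.
Using L{y'} = sY - y(0) = sY - (-3), the left side becomes (s - 6)Y - (-3).
The right side is L{e^(2*t)} = 1/(s - 2).
So (s - 6)Y = 1/(s - 2) + (-3).
Solve for Y(s) and write it as one ratio of polynomials.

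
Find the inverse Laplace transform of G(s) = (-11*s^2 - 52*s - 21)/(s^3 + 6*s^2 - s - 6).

-6*exp(t) - 2*exp(-t) - 3*exp(-6*t)

Factor the denominator: s^3 + 6*s^2 - s - 6 = (s - 1)*(s + 1)*(s + 6).
Partial fraction decomposition gives [-3/(s + 6)] + [-6/(s - 1)] + [-2/(s + 1)].
Invert each term: -3/(s + 6) ↔ -3e^(-6t); -6/(s - 1) ↔ -6e^(t); -2/(s + 1) ↔ -2e^(-t).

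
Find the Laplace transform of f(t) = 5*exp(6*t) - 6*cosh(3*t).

-6*s/(s^2 - 9) + 5/(s - 6)

By linearity of the Laplace transform, transform each term separately.
(-6)·[L{cosh(3t)} = s/(s^2 - 9)]; (5)·[L{e^(6t)} = 1/(s - 6)].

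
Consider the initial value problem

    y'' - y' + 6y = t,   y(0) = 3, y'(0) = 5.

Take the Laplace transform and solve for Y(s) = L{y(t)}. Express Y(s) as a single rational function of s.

Y(s) = (3*s^3 + 2*s^2 + 1)/(s^4 - s^3 + 6*s^2)

Transform both sides with L{·}.
With L{y''} = s^2 Y - s·y(0) - y'(0) and L{y'} = sY - y(0), with y(0) = 3, y'(0) = 5: the LHS transforms to (s^2 - s + 6)Y - (3*s + 2).
The right side is L{t} = s^(-2).
So (s^2 - s + 6)Y = s^(-2) + (3*s + 2).
Isolate Y and clear denominators.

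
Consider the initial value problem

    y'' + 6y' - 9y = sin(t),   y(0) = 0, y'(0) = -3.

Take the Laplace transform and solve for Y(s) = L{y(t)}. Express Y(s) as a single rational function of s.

Laplace-transform each side.
With L{y''} = s^2 Y - s·y(0) - y'(0) and L{y'} = sY - y(0), with y(0) = 0, y'(0) = -3: the LHS transforms to (s^2 + 6*s - 9)Y - (-3).
The right side is L{sin(t)} = 1/(s^2 + 1).
So (s^2 + 6*s - 9)Y = 1/(s^2 + 1) + (-3).
Solve for Y(s) and write it as one ratio of polynomials.

Y(s) = (-3*s^2 - 2)/(s^4 + 6*s^3 - 8*s^2 + 6*s - 9)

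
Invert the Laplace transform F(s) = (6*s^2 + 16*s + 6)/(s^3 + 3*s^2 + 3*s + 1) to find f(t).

f(t) = -2*t^2*exp(-t) + 4*t*exp(-t) + 6*exp(-t)

Factor the denominator: s^3 + 3*s^2 + 3*s + 1 = (s + 1)^3.
Partial fraction decomposition gives [6/(s + 1)] + [4/(s + 1)^2] + [-4/(s + 1)^3].
Invert each term: 6/(s + 1) ↔ 6e^(-t); 4/(s + 1)^2 ↔ 4t·e^(-t); -4/(s + 1)^3 ↔ (-2)t^2·e^(-t).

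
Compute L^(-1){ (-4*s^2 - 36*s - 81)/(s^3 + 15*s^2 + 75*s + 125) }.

Factor the denominator: s^3 + 15*s^2 + 75*s + 125 = (s + 5)^3.
Partial fraction decomposition gives [-4/(s + 5)] + [4/(s + 5)^2] + [-1/(s + 5)^3].
Invert each term: -4/(s + 5) ↔ -4e^(-5t); 4/(s + 5)^2 ↔ 4t·e^(-5t); -1/(s + 5)^3 ↔ (-1/2)t^2·e^(-5t).

-t^2*exp(-5*t)/2 + 4*t*exp(-5*t) - 4*exp(-5*t)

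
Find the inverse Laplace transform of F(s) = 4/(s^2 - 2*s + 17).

Rewrite the denominator: s^2 - 2*s + 17 = (s - 1)^2 + 16.
The form in (s - 1) signals a first-shifting-theorem factor e^(t).
Since L{sin(4t)} = 4/(s^2 + 16), the inverse is e^(t)*sin(4*t).

exp(t)*sin(4*t)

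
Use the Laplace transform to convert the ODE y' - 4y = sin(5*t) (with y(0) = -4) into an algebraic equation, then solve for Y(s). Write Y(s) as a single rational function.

Take the Laplace transform of both sides.
Using L{y'} = sY - y(0) = sY - (-4), the left side becomes (s - 4)Y - (-4).
The right side is L{sin(5*t)} = 5/(s^2 + 25).
So (s - 4)Y = 5/(s^2 + 25) + (-4).
Divide through and combine into a single rational function.

Y(s) = (-4*s^2 - 95)/(s^3 - 4*s^2 + 25*s - 100)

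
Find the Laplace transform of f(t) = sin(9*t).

9/(s^2 + 81)

L{sin(9t)} = 9/(s^2 + 81).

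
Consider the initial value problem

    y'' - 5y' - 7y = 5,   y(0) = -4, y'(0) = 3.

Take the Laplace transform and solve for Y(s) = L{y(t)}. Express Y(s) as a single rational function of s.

Transform both sides with L{·}.
With L{y''} = s^2 Y - s·y(0) - y'(0) and L{y'} = sY - y(0), with y(0) = -4, y'(0) = 3: the LHS transforms to (s^2 - 5*s - 7)Y - (-4*s + 23).
The right side is L{5} = 5/s.
So (s^2 - 5*s - 7)Y = 5/s + (-4*s + 23).
Isolate Y and clear denominators.

Y(s) = (-4*s^2 + 23*s + 5)/(s^3 - 5*s^2 - 7*s)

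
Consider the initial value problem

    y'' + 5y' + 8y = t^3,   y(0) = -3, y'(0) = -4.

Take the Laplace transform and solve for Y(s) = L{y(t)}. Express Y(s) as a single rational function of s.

Take the Laplace transform of both sides.
With L{y''} = s^2 Y - s·y(0) - y'(0) and L{y'} = sY - y(0), with y(0) = -3, y'(0) = -4: the LHS transforms to (s^2 + 5*s + 8)Y - (-3*s - 19).
The right side is L{t^3} = 6/s^4.
So (s^2 + 5*s + 8)Y = 6/s^4 + (-3*s - 19).
Solve for Y(s) and write it as one ratio of polynomials.

Y(s) = (-3*s^5 - 19*s^4 + 6)/(s^6 + 5*s^5 + 8*s^4)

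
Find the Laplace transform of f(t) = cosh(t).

L{cosh(t)} = s/(s^2 - 1).

s/(s^2 - 1)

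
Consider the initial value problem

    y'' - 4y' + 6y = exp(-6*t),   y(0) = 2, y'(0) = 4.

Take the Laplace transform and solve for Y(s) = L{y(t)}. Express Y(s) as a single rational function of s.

Apply the Laplace transform to the equation.
With L{y''} = s^2 Y - s·y(0) - y'(0) and L{y'} = sY - y(0), with y(0) = 2, y'(0) = 4: the LHS transforms to (s^2 - 4*s + 6)Y - (2*s - 4).
The right side is L{exp(-6*t)} = 1/(s + 6).
So (s^2 - 4*s + 6)Y = 1/(s + 6) + (2*s - 4).
Isolate Y and clear denominators.

Y(s) = (2*s^2 + 8*s - 23)/(s^3 + 2*s^2 - 18*s + 36)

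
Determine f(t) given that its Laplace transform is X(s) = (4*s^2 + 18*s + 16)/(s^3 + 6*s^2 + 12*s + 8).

Factor the denominator: s^3 + 6*s^2 + 12*s + 8 = (s + 2)^3.
Partial fraction decomposition gives [4/(s + 2)] + [2/(s + 2)^2] + [-4/(s + 2)^3].
Invert each term: 4/(s + 2) ↔ 4e^(-2t); 2/(s + 2)^2 ↔ 2t·e^(-2t); -4/(s + 2)^3 ↔ (-2)t^2·e^(-2t).

f(t) = -2*t^2*exp(-2*t) + 2*t*exp(-2*t) + 4*exp(-2*t)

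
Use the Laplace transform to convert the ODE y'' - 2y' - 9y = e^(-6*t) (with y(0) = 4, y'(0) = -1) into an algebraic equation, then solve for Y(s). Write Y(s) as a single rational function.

Y(s) = (4*s^2 + 15*s - 53)/(s^3 + 4*s^2 - 21*s - 54)

Take the Laplace transform of both sides.
The derivative rules (L{y''} = s^2 Y - s·y(0) - y'(0) and L{y'} = sY - y(0), with y(0) = 4, y'(0) = -1) turn the left side into (s^2 - 2*s - 9)Y - (4*s - 9).
The right side is L{e^(-6*t)} = 1/(s + 6).
So (s^2 - 2*s - 9)Y = 1/(s + 6) + (4*s - 9).
Solve for Y(s) and write it as one ratio of polynomials.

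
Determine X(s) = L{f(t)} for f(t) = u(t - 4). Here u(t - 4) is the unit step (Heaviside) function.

By the second shifting theorem, L{u(t - c)·g(t - c)} = e^(-cs)·G(s) with c = 4 and G(s) = L{g(t)}.
L{1} = 1/s.

X(s) = exp(-4*s)/s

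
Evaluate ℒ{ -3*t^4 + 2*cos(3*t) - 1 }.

Apply the Laplace transform termwise.
(-3)·[L{t^4} = 4!/s^5 = 24/s^5]; (2)·[L{cos(3t)} = s/(s^2 + 9)]; L{-1} = -1/s.

2*s/(s^2 + 9) - 1/s - 72/s^5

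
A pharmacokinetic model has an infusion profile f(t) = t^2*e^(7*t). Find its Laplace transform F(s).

F(s) = 2/(s - 7)^3

L{e^(7t)} = 1/(s - 7).
Then apply L{t^2·g(t)} = (-1)^2 d^2/ds^2[G(s)] with G(s) = 1/(s - 7):
differentiating 2 times and applying the sign gives 2/(s - 7)^3.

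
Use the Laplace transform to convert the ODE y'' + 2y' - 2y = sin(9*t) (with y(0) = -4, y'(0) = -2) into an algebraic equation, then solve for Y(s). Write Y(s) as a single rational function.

Y(s) = (-4*s^3 - 10*s^2 - 324*s - 801)/(s^4 + 2*s^3 + 79*s^2 + 162*s - 162)

Apply the Laplace transform to the equation.
With L{y''} = s^2 Y - s·y(0) - y'(0) and L{y'} = sY - y(0), with y(0) = -4, y'(0) = -2: the LHS transforms to (s^2 + 2*s - 2)Y - (-4*s - 10).
The right side is L{sin(9*t)} = 9/(s^2 + 81).
So (s^2 + 2*s - 2)Y = 9/(s^2 + 81) + (-4*s - 10).
Divide through and combine into a single rational function.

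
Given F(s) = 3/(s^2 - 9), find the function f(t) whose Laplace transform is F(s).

f(t) = sinh(3*t)

Since L{sinh(3t)} = 3/(s^2 - 9), the inverse is sinh(3*t).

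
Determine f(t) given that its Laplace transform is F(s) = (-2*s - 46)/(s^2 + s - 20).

f(t) = -6*exp(4*t) + 4*exp(-5*t)

Factor the denominator: s^2 + s - 20 = (s - 4)*(s + 5).
Partial fraction decomposition gives [-6/(s - 4)] + [4/(s + 5)].
Invert each term: -6/(s - 4) ↔ -6e^(4t); 4/(s + 5) ↔ 4e^(-5t).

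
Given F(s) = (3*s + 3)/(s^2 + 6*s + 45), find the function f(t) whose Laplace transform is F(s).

f(t) = -exp(-3*t)*sin(6*t) + 3*exp(-3*t)*cos(6*t)

Complete the square in the denominator: s^2 + 6*s + 45 = (s + 3)^2 + 6^2.
Split the numerator to match: 3*s + 3 = 3·(s + 3) - 1·6.
Invert each term: 3·(s + 3)/((s + 3)^2 + 36) ↔ 3e^(-3t)cos(6t); -1·6/((s + 3)^2 + 36) ↔ -e^(-3t)sin(6t).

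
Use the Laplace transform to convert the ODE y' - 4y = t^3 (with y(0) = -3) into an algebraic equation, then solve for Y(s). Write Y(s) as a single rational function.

Laplace-transform each side.
Using L{y'} = sY - y(0) = sY - (-3), the left side becomes (s - 4)Y - (-3).
The right side is L{t^3} = 6/s^4.
So (s - 4)Y = 6/s^4 + (-3).
Solve for Y(s) and write it as one ratio of polynomials.

Y(s) = (-3*s^4 + 6)/(s^5 - 4*s^4)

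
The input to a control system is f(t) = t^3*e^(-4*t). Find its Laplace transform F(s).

F(s) = 6/(s + 4)^4

L{t^3} = 3!/s^4 = 6/s^4.
By the first shifting theorem, multiplying by e^(-4t) replaces s with s + 4.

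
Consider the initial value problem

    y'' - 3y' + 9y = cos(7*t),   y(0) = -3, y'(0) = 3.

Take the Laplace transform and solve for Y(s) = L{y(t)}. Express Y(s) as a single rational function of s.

Apply the Laplace transform to the equation.
The derivative rules (L{y''} = s^2 Y - s·y(0) - y'(0) and L{y'} = sY - y(0), with y(0) = -3, y'(0) = 3) turn the left side into (s^2 - 3*s + 9)Y - (-3*s + 12).
The right side is L{cos(7*t)} = s/(s^2 + 49).
So (s^2 - 3*s + 9)Y = s/(s^2 + 49) + (-3*s + 12).
Divide through and combine into a single rational function.

Y(s) = (-3*s^3 + 12*s^2 - 146*s + 588)/(s^4 - 3*s^3 + 58*s^2 - 147*s + 441)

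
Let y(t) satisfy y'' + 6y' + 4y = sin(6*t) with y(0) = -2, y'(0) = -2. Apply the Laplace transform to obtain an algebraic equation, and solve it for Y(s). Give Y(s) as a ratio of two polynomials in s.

Y(s) = (-2*s^3 - 14*s^2 - 72*s - 498)/(s^4 + 6*s^3 + 40*s^2 + 216*s + 144)

Laplace-transform each side.
The derivative rules (L{y''} = s^2 Y - s·y(0) - y'(0) and L{y'} = sY - y(0), with y(0) = -2, y'(0) = -2) turn the left side into (s^2 + 6*s + 4)Y - (-2*s - 14).
The right side is L{sin(6*t)} = 6/(s^2 + 36).
So (s^2 + 6*s + 4)Y = 6/(s^2 + 36) + (-2*s - 14).
Divide through and combine into a single rational function.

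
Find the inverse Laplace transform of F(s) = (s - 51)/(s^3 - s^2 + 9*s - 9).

-5*exp(t) + 2*sin(3*t) + 5*cos(3*t)

Factor the denominator: s^3 - s^2 + 9*s - 9 = (s - 1)*(s^2 + 9).
Partial fraction decomposition gives [-5/(s - 1)] + [5*s/(s^2 + 9)] + [6/(s^2 + 9)].
Invert each term: -5/(s - 1) ↔ -5e^(t); 5·s/(s^2 + 9) ↔ 5cos(3t); 2·3/(s^2 + 9) ↔ 2sin(3t).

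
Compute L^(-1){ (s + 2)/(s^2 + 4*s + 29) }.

Rewrite the denominator: s^2 + 4*s + 29 = (s + 2)^2 + 25.
The form in (s + 2) signals a first-shifting-theorem factor e^(-2t).
Since L{cos(5t)} = s/(s^2 + 25), the inverse is e^(-2*t)*cos(5*t).

exp(-2*t)*cos(5*t)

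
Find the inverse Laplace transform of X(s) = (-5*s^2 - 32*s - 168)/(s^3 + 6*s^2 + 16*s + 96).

-5*sin(4*t) - 2*cos(4*t) - 3*exp(-6*t)

Factor the denominator: s^3 + 6*s^2 + 16*s + 96 = (s + 6)*(s^2 + 16).
Partial fraction decomposition gives [-3/(s + 6)] + [-2*s/(s^2 + 16)] + [-20/(s^2 + 16)].
Invert each term: -3/(s + 6) ↔ -3e^(-6t); -2·s/(s^2 + 16) ↔ -2cos(4t); -5·4/(s^2 + 16) ↔ -5sin(4t).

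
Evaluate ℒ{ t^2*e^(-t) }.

L{e^(-t)} = 1/(s + 1).
Then apply L{t^2·g(t)} = (-1)^2 d^2/ds^2[G(s)] with G(s) = 1/(s + 1):
differentiating 2 times and applying the sign gives 2/(s + 1)^3.

2/(s + 1)^3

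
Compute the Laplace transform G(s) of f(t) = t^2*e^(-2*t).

L{e^(-2t)} = 1/(s + 2).
Then apply L{t^2·g(t)} = (-1)^2 d^2/ds^2[H(s)] with H(s) = 1/(s + 2):
differentiating 2 times and applying the sign gives 2/(s + 2)^3.

G(s) = 2/(s + 2)^3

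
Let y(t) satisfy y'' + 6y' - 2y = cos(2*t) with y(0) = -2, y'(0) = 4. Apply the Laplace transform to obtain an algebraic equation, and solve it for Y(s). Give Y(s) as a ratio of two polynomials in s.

Y(s) = (-2*s^3 - 8*s^2 - 7*s - 32)/(s^4 + 6*s^3 + 2*s^2 + 24*s - 8)

Laplace-transform each side.
Using L{y''} = s^2 Y - s·y(0) - y'(0) and L{y'} = sY - y(0), with y(0) = -2, y'(0) = 4, the left side becomes (s^2 + 6*s - 2)Y - (-2*s - 8).
The right side is L{cos(2*t)} = s/(s^2 + 4).
So (s^2 + 6*s - 2)Y = s/(s^2 + 4) + (-2*s - 8).
Divide through and combine into a single rational function.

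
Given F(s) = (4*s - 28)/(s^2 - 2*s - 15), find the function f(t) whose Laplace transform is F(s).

f(t) = -exp(5*t) + 5*exp(-3*t)

Factor the denominator: s^2 - 2*s - 15 = (s - 5)*(s + 3).
Partial fraction decomposition gives [-1/(s - 5)] + [5/(s + 3)].
Invert each term: -1/(s - 5) ↔ -e^(5t); 5/(s + 3) ↔ 5e^(-3t).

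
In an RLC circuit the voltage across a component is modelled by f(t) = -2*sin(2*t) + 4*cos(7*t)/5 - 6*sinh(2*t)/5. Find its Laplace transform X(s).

Apply the Laplace transform termwise.
(-2)·[L{sin(2t)} = 2/(s^2 + 4)]; (-6/5)·[L{sinh(2t)} = 2/(s^2 - 4)]; (4/5)·[L{cos(7t)} = s/(s^2 + 49)].

X(s) = 4*s/(5*(s^2 + 49)) - 4/(s^2 + 4) - 12/(5*(s^2 - 4))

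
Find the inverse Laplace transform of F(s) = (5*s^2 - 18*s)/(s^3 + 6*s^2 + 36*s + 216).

Factor the denominator: s^3 + 6*s^2 + 36*s + 216 = (s + 6)*(s^2 + 36).
Partial fraction decomposition gives [4/(s + 6)] + [s/(s^2 + 36)] + [-24/(s^2 + 36)].
Invert each term: 4/(s + 6) ↔ 4e^(-6t); 1·s/(s^2 + 36) ↔ cos(6t); -4·6/(s^2 + 36) ↔ -4sin(6t).

-4*sin(6*t) + cos(6*t) + 4*exp(-6*t)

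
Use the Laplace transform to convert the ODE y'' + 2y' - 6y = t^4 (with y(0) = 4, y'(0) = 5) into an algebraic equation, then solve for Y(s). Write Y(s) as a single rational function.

Y(s) = (4*s^6 + 13*s^5 + 24)/(s^7 + 2*s^6 - 6*s^5)

Laplace-transform each side.
The derivative rules (L{y''} = s^2 Y - s·y(0) - y'(0) and L{y'} = sY - y(0), with y(0) = 4, y'(0) = 5) turn the left side into (s^2 + 2*s - 6)Y - (4*s + 13).
The right side is L{t^4} = 24/s^5.
So (s^2 + 2*s - 6)Y = 24/s^5 + (4*s + 13).
Divide through and combine into a single rational function.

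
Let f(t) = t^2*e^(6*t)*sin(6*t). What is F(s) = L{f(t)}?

F(s) = 36*(s^2 - 12*s + 24)/(s^2 - 12*s + 72)^3

L{sin(6t)} = 6/(s^2 + 36).
Multiplying by e^(6t) shifts s → s - 6, so L{e^(6*t)*sin(6*t)} = 6/((s - 6)^2 + 36).
Then apply L{t^2·g(t)} = (-1)^2 d^2/ds^2[G(s)] with G(s) = 6/((s - 6)^2 + 36):
differentiating 2 times and applying the sign gives 36*(s^2 - 12*s + 24)/(s^2 - 12*s + 72)^3.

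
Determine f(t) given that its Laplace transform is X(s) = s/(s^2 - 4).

Since L{cosh(2t)} = s/(s^2 - 4), the inverse is cosh(2*t).

f(t) = cosh(2*t)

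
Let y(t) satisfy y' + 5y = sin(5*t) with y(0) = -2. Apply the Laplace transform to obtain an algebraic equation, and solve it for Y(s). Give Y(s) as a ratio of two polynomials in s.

Y(s) = (-2*s^2 - 45)/(s^3 + 5*s^2 + 25*s + 125)

Take the Laplace transform of both sides.
Using L{y'} = sY - y(0) = sY - (-2), the left side becomes (s + 5)Y - (-2).
The right side is L{sin(5*t)} = 5/(s^2 + 25).
So (s + 5)Y = 5/(s^2 + 25) + (-2).
Solve for Y(s) and write it as one ratio of polynomials.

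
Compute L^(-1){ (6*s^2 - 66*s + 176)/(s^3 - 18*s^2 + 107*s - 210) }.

4*exp(7*t) + 4*exp(6*t) - 2*exp(5*t)

Factor the denominator: s^3 - 18*s^2 + 107*s - 210 = (s - 7)*(s - 6)*(s - 5).
Partial fraction decomposition gives [4/(s - 7)] + [-2/(s - 5)] + [4/(s - 6)].
Invert each term: 4/(s - 7) ↔ 4e^(7t); -2/(s - 5) ↔ -2e^(5t); 4/(s - 6) ↔ 4e^(6t).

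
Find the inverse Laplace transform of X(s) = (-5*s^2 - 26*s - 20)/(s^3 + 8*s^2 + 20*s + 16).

6*t*exp(-2*t) - 6*exp(-2*t) + exp(-4*t)

Factor the denominator: s^3 + 8*s^2 + 20*s + 16 = (s + 2)^2*(s + 4).
Partial fraction decomposition gives [-6/(s + 2)] + [6/(s + 2)^2] + [1/(s + 4)].
Invert each term: -6/(s + 2) ↔ -6e^(-2t); 6/(s + 2)^2 ↔ 6t·e^(-2t); 1/(s + 4) ↔ e^(-4t).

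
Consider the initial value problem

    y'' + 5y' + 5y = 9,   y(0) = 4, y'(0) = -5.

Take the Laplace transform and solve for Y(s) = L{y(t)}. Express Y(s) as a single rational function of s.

Y(s) = (4*s^2 + 15*s + 9)/(s^3 + 5*s^2 + 5*s)

Take the Laplace transform of both sides.
Using L{y''} = s^2 Y - s·y(0) - y'(0) and L{y'} = sY - y(0), with y(0) = 4, y'(0) = -5, the left side becomes (s^2 + 5*s + 5)Y - (4*s + 15).
The right side is L{9} = 9/s.
So (s^2 + 5*s + 5)Y = 9/s + (4*s + 15).
Divide through and combine into a single rational function.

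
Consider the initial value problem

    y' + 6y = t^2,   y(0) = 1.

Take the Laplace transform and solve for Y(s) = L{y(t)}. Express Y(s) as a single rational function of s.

Laplace-transform each side.
With L{y'} = sY - y(0) = sY - 1: the LHS transforms to (s + 6)Y - (1).
The right side is L{t^2} = 2/s^3.
So (s + 6)Y = 2/s^3 + (1).
Isolate Y and clear denominators.

Y(s) = (s^3 + 2)/(s^4 + 6*s^3)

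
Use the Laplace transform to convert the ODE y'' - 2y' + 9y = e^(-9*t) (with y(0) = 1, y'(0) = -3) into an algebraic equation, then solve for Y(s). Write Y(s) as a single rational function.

Y(s) = (s^2 + 4*s - 44)/(s^3 + 7*s^2 - 9*s + 81)

Apply the Laplace transform to the equation.
With L{y''} = s^2 Y - s·y(0) - y'(0) and L{y'} = sY - y(0), with y(0) = 1, y'(0) = -3: the LHS transforms to (s^2 - 2*s + 9)Y - (s - 5).
The right side is L{e^(-9*t)} = 1/(s + 9).
So (s^2 - 2*s + 9)Y = 1/(s + 9) + (s - 5).
Isolate Y and clear denominators.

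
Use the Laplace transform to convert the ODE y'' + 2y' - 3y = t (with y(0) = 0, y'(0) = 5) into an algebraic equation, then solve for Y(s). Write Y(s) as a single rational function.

Apply the Laplace transform to the equation.
The derivative rules (L{y''} = s^2 Y - s·y(0) - y'(0) and L{y'} = sY - y(0), with y(0) = 0, y'(0) = 5) turn the left side into (s^2 + 2*s - 3)Y - (5).
The right side is L{t} = s^(-2).
So (s^2 + 2*s - 3)Y = s^(-2) + (5).
Solve for Y(s) and write it as one ratio of polynomials.

Y(s) = (5*s^2 + 1)/(s^4 + 2*s^3 - 3*s^2)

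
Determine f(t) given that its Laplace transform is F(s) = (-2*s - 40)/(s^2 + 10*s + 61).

f(t) = -5*exp(-5*t)*sin(6*t) - 2*exp(-5*t)*cos(6*t)

Complete the square in the denominator: s^2 + 10*s + 61 = (s + 5)^2 + 6^2.
Split the numerator to match: -2*s - 40 = -2·(s + 5) - 5·6.
Invert each term: -2·(s + 5)/((s + 5)^2 + 36) ↔ -2e^(-5t)cos(6t); -5·6/((s + 5)^2 + 36) ↔ -5e^(-5t)sin(6t).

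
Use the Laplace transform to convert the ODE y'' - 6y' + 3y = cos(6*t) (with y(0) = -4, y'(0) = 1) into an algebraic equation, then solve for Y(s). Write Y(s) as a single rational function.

Y(s) = (-4*s^3 + 25*s^2 - 143*s + 900)/(s^4 - 6*s^3 + 39*s^2 - 216*s + 108)

Transform both sides with L{·}.
With L{y''} = s^2 Y - s·y(0) - y'(0) and L{y'} = sY - y(0), with y(0) = -4, y'(0) = 1: the LHS transforms to (s^2 - 6*s + 3)Y - (-4*s + 25).
The right side is L{cos(6*t)} = s/(s^2 + 36).
So (s^2 - 6*s + 3)Y = s/(s^2 + 36) + (-4*s + 25).
Isolate Y and clear denominators.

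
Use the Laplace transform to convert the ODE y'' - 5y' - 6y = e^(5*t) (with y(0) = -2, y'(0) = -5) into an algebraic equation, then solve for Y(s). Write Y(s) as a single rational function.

Transform both sides with L{·}.
With L{y''} = s^2 Y - s·y(0) - y'(0) and L{y'} = sY - y(0), with y(0) = -2, y'(0) = -5: the LHS transforms to (s^2 - 5*s - 6)Y - (-2*s + 5).
The right side is L{e^(5*t)} = 1/(s - 5).
So (s^2 - 5*s - 6)Y = 1/(s - 5) + (-2*s + 5).
Isolate Y and clear denominators.

Y(s) = (-2*s^2 + 15*s - 24)/(s^3 - 10*s^2 + 19*s + 30)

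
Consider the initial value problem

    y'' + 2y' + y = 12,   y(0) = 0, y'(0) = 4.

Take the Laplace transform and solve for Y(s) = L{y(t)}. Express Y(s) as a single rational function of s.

Laplace-transform each side.
Using L{y''} = s^2 Y - s·y(0) - y'(0) and L{y'} = sY - y(0), with y(0) = 0, y'(0) = 4, the left side becomes (s^2 + 2*s + 1)Y - (4).
The right side is L{12} = 12/s.
So (s^2 + 2*s + 1)Y = 12/s + (4).
Isolate Y and clear denominators.

Y(s) = (4*s + 12)/(s^3 + 2*s^2 + s)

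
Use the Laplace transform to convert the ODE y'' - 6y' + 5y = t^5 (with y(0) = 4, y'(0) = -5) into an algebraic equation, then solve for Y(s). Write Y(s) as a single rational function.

Transform both sides with L{·}.
Using L{y''} = s^2 Y - s·y(0) - y'(0) and L{y'} = sY - y(0), with y(0) = 4, y'(0) = -5, the left side becomes (s^2 - 6*s + 5)Y - (4*s - 29).
The right side is L{t^5} = 120/s^6.
So (s^2 - 6*s + 5)Y = 120/s^6 + (4*s - 29).
Isolate Y and clear denominators.

Y(s) = (4*s^7 - 29*s^6 + 120)/(s^8 - 6*s^7 + 5*s^6)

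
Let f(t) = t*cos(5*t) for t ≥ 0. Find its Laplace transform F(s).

L{cos(5t)} = s/(s^2 + 25).
Then apply L{t·g(t)} = -d/ds[G(s)] with G(s) = s/(s^2 + 25):
differentiating 1 time and applying the sign gives (s - 5)*(s + 5)/(s^2 + 25)^2.

F(s) = (s - 5)*(s + 5)/(s^2 + 25)^2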